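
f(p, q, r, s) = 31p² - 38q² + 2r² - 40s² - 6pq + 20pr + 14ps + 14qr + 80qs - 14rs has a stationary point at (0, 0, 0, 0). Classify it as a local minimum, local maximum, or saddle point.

saddle point

The Hessian at the origin is H = [[62, -6, 20, 14], [-6, -76, 14, 80], [20, 14, 4, -14], [14, 80, -14, -80]].
Applying the same elementary operations to the rows and columns of H produces a congruent diagonal matrix with entries 62, -2374/31, 1026/1187, 20/57.
So there are 3 positive, 1 negative pivots.
H is indefinite, so the origin is a saddle point.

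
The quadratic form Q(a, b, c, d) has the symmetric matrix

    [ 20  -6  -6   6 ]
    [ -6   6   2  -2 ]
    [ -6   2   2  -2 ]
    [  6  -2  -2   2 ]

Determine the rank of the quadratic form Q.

3

Row-reducing A symmetrically gives the diagonal entries 20, 21/5, 4/21, 0.
That gives 3 positive, 1 zero pivots.
The rank is the number of nonzero pivots: 3.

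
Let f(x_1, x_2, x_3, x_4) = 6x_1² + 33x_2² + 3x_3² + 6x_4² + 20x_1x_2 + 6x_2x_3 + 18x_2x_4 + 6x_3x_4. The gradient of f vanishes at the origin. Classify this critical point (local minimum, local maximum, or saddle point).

local minimum

The Hessian at the origin is H = [[12, 20, 0, 0], [20, 66, 6, 18], [0, 6, 6, 6], [0, 18, 6, 12]].
Row-reducing H symmetrically gives the diagonal entries 12, 98/3, 240/49, 3/5.
Counting signs: 4 positive.
H is positive definite, so the origin is a strict local minimum.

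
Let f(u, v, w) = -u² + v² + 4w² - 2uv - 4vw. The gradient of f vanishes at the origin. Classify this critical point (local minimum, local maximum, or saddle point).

The Hessian at the origin is H = [[-2, -2, 0], [-2, 2, -4], [0, -4, 8]].
Congruent diagonalization of H (simultaneous row and column reduction) yields pivots -2, 4, 4.
That gives 2 positive, 1 negative pivots.
H is indefinite, so the origin is a saddle point.

saddle point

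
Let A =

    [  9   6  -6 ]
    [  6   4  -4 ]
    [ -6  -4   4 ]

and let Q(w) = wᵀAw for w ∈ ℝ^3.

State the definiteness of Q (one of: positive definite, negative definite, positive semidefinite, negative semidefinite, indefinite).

positive semidefinite

Congruent diagonalization of A (simultaneous row and column reduction) yields pivots 9, 0, 0.
That gives 1 positive, 2 zero pivots.
Hence Q is positive semidefinite.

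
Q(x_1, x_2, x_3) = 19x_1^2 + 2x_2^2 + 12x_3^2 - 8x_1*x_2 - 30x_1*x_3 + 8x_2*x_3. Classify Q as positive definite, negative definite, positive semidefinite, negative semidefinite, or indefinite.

indefinite

The symmetric matrix is A = [[19, -4, -15], [-4, 2, 4], [-15, 4, 12]].
Applying the same elementary operations to the rows and columns of A produces a congruent diagonal matrix with entries 19, 22/19, -5/11.
So there are 2 positive, 1 negative pivots.
Hence Q is indefinite.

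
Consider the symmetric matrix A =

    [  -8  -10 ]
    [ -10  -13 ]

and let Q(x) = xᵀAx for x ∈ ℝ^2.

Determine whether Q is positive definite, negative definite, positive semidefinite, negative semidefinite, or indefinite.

negative definite

For the 2×2 matrix [[-8, -10], [-10, -13]]: det = -8·-13 − (-10)² = 4, trace = -21.
det > 0 so both eigenvalues share the sign of the trace; trace = -21 < 0 ⇒ both negative.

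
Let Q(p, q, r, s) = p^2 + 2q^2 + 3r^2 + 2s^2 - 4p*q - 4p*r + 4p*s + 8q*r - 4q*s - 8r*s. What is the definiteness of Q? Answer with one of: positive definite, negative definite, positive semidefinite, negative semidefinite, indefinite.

Write A = [[1, -2, -2, 2], [-2, 2, 4, -2], [-2, 4, 3, -4], [2, -2, -4, 2]].
Symmetric row and column elimination reduces A to a congruent diagonal form with pivots 1, -2, -1, 0.
Counting signs: 1 positive, 2 negative, 1 zero.
Hence Q is indefinite.

indefinite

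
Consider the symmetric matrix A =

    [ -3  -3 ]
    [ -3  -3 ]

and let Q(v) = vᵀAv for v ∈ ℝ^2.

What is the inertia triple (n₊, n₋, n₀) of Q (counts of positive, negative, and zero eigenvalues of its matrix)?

Row-reducing A symmetrically gives the diagonal entries -3, 0.
So there are 1 negative, 1 zero pivots.

(0, 1, 1)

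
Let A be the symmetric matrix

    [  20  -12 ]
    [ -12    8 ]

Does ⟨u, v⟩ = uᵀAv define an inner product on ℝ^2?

yes

For the 2×2 matrix [[20, -12], [-12, 8]]: det = 20·8 − (-12)² = 16, trace = 28.
det > 0 so both eigenvalues share the sign of the trace; trace = 28 > 0 ⇒ both positive.
⟨·,·⟩ is an inner product exactly when A is positive definite.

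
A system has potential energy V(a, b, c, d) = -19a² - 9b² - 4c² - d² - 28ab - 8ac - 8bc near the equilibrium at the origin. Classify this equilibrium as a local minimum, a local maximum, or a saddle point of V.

The Hessian at the origin is H = [[-38, -28, -8, 0], [-28, -18, -8, 0], [-8, -8, -8, 0], [0, 0, 0, -2]].
Applying the same elementary operations to the rows and columns of H produces a congruent diagonal matrix with entries -38, 50/19, -8, -2.
So there are 1 positive, 3 negative pivots.
H is indefinite, so the origin is a saddle point.

saddle point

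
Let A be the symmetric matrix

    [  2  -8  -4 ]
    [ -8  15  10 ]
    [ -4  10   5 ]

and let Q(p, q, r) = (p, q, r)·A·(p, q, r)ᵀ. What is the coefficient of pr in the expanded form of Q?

-8

The coefficient of pr is A[1,3] + A[3,1] = 2·(-4) = -8.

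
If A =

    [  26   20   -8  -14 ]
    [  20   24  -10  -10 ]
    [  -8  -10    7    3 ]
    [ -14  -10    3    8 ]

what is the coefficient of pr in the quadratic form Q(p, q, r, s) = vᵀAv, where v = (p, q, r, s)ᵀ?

-16

The coefficient of pr is A[1,3] + A[3,1] = 2·(-8) = -16.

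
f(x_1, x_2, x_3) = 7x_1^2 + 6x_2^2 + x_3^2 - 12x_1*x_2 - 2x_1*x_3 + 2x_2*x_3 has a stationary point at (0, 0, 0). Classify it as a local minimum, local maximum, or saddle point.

local minimum

The Hessian at the origin is H = [[14, -12, -2], [-12, 12, 2], [-2, 2, 2]].
Congruent diagonalization of H (simultaneous row and column reduction) yields pivots 14, 12/7, 5/3.
That gives 3 positive pivots.
H is positive definite, so the origin is a strict local minimum.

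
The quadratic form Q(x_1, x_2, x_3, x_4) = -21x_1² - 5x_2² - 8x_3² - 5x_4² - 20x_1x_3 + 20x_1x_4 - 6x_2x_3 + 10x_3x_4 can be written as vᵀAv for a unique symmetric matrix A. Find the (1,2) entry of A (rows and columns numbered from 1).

The coefficient of x_1·x_2 in Q is 0. For a symmetric A this equals A[1,2] + A[2,1] = 2·A[1,2].
So A[1,2] = 0/2 = 0.

0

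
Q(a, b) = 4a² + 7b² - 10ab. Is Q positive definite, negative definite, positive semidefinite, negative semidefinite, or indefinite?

positive definite

The symmetric matrix is A = [[4, -5], [-5, 7]].
Row-reducing A symmetrically gives the diagonal entries 4, 3/4.
So there are 2 positive pivots.
Hence Q is positive definite.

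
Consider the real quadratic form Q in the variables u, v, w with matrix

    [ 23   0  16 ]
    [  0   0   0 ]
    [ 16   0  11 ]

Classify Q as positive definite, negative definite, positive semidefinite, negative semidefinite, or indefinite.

Symmetric row and column elimination reduces A to a congruent diagonal form with pivots 23, 0, -3/23.
So there are 1 positive, 1 negative, 1 zero pivots.
Hence Q is indefinite.

indefinite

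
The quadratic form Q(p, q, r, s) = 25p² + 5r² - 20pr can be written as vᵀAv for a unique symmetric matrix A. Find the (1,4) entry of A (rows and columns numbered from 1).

0

The coefficient of p·s in Q is 0. For a symmetric A this equals A[1,4] + A[4,1] = 2·A[1,4].
So A[1,4] = 0/2 = 0.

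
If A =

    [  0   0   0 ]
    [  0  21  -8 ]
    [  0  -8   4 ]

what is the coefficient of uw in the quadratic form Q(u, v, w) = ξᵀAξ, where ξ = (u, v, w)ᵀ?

0

The coefficient of uw is A[1,3] + A[3,1] = 2·0 = 0.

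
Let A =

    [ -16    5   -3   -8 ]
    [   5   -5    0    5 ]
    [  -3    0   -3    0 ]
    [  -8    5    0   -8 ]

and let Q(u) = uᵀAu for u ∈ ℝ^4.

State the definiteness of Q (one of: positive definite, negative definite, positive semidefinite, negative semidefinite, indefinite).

negative definite

Leading principal minors: Δ_1 = -16, Δ_2 = 55, Δ_3 = -120, Δ_4 = 225.
The signs alternate starting with Δ_1 < 0, so by Sylvester's criterion Q is negative definite.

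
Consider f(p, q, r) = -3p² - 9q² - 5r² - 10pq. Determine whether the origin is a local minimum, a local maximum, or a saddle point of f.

The Hessian at the origin is H = [[-6, -10, 0], [-10, -18, 0], [0, 0, -10]].
An LDLᵀ factorisation of H has diagonal entries -6, -4/3, -10.
That gives 3 negative pivots.
H is negative definite, so the origin is a strict local maximum.

local maximum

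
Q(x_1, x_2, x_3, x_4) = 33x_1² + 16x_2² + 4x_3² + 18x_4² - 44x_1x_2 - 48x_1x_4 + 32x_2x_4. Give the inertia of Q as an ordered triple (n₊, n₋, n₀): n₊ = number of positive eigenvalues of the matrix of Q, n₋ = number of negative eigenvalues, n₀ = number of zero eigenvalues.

(4, 0, 0)

The symmetric matrix is A = [[33, -22, 0, -24], [-22, 16, 0, 16], [0, 0, 4, 0], [-24, 16, 0, 18]].
Symmetric row and column elimination reduces A to a congruent diagonal form with pivots 33, 4/3, 4, 6/11.
Counting signs: 4 positive.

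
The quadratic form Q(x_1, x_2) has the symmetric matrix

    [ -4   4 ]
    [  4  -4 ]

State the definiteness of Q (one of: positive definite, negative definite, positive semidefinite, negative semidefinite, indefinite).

Congruent diagonalization of A (simultaneous row and column reduction) yields pivots -4, 0.
So there are 1 negative, 1 zero pivots.
Hence Q is negative semidefinite.

negative semidefinite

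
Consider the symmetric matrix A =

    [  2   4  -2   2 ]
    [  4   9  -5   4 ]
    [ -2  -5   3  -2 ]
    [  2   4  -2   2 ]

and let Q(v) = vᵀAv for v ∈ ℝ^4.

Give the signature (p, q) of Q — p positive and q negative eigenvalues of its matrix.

(2, 0)

Congruent diagonalization of A (simultaneous row and column reduction) yields pivots 2, 1, 0, 0.
So there are 2 positive, 2 zero pivots.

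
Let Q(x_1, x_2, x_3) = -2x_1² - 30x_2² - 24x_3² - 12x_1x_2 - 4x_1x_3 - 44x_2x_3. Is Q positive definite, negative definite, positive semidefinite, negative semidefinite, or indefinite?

negative definite

Write A = [[-2, -6, -2], [-6, -30, -22], [-2, -22, -24]].
Applying the same elementary operations to the rows and columns of A produces a congruent diagonal matrix with entries -2, -12, -2/3.
Counting signs: 3 negative.
Hence Q is negative definite.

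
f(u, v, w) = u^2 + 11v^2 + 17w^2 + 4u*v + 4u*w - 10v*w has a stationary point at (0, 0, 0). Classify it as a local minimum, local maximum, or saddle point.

The Hessian at the origin is H = [[2, 4, 4], [4, 22, -10], [4, -10, 34]].
Applying the same elementary operations to the rows and columns of H produces a congruent diagonal matrix with entries 2, 14, 20/7.
That gives 3 positive pivots.
H is positive definite, so the origin is a strict local minimum.

local minimum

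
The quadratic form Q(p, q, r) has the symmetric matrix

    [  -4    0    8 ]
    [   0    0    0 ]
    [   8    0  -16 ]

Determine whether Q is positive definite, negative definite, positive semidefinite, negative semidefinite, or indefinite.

Symmetric row and column elimination reduces A to a congruent diagonal form with pivots -4, 0, 0.
Counting signs: 1 negative, 2 zero.
Hence Q is negative semidefinite.

negative semidefinite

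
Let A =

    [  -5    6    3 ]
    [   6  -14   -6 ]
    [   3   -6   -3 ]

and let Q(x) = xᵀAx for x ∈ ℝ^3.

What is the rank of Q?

Symmetric row and column elimination reduces A to a congruent diagonal form with pivots -5, -34/5, -6/17.
So there are 3 negative pivots.
The rank is the number of nonzero pivots: 3.

3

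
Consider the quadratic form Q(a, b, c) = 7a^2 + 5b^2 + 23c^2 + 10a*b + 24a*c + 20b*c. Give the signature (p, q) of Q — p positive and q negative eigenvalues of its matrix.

The associated matrix is A = [[7, 5, 12], [5, 5, 10], [12, 10, 23]].
An LDLᵀ factorisation of A has diagonal entries 7, 10/7, 1.
That gives 3 positive pivots.

(3, 0)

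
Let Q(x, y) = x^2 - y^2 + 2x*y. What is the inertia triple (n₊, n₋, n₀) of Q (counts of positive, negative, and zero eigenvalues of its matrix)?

Write A = [[1, 1], [1, -1]].
Congruent diagonalization of A (simultaneous row and column reduction) yields pivots 1, -2.
That gives 1 positive, 1 negative pivots.

(1, 1, 0)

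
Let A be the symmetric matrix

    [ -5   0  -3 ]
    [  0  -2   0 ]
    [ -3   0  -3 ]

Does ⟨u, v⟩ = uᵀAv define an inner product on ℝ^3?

Leading principal minors: Δ_1 = -5, Δ_2 = 10, Δ_3 = -12.
The signs alternate starting with Δ_1 < 0, so by Sylvester's criterion Q is negative definite.
⟨·,·⟩ is an inner product exactly when A is positive definite.

no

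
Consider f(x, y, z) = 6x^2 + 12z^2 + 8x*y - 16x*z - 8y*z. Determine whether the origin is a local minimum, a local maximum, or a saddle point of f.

saddle point

The Hessian at the origin is H = [[12, 8, -16], [8, 0, -8], [-16, -8, 24]].
Congruent diagonalization of H (simultaneous row and column reduction) yields pivots 12, -16/3, 4.
Counting signs: 2 positive, 1 negative.
H is indefinite, so the origin is a saddle point.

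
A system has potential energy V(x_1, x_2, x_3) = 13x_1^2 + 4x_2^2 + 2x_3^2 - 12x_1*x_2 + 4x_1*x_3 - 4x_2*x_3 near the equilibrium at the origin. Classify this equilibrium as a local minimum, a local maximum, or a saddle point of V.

local minimum

The Hessian at the origin is H = [[26, -12, 4], [-12, 8, -4], [4, -4, 4]].
Applying the same elementary operations to the rows and columns of H produces a congruent diagonal matrix with entries 26, 32/13, 3/2.
So there are 3 positive pivots.
H is positive definite, so the origin is a strict local minimum.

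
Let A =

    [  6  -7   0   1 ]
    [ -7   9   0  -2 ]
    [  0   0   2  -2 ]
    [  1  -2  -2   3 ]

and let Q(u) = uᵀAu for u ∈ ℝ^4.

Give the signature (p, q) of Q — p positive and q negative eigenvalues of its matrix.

(3, 0)

Symmetric row and column elimination reduces A to a congruent diagonal form with pivots 6, 5/6, 2, 0.
That gives 3 positive, 1 zero pivots.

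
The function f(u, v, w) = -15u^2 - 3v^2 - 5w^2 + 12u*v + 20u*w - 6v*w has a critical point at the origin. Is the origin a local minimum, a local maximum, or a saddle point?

The Hessian at the origin is H = [[-30, 12, 20], [12, -6, -6], [20, -6, -10]].
Congruent diagonalization of H (simultaneous row and column reduction) yields pivots -30, -6/5, 20/3.
So there are 1 positive, 2 negative pivots.
H is indefinite, so the origin is a saddle point.

saddle point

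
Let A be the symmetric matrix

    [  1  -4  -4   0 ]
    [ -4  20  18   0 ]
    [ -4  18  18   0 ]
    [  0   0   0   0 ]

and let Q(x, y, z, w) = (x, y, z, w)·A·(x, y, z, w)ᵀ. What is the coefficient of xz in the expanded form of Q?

-8

The coefficient of xz is A[1,3] + A[3,1] = 2·(-4) = -8.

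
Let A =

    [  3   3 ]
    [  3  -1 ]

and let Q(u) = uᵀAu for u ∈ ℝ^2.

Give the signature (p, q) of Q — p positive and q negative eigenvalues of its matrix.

An LDLᵀ factorisation of A has diagonal entries 3, -4.
Counting signs: 1 positive, 1 negative.

(1, 1)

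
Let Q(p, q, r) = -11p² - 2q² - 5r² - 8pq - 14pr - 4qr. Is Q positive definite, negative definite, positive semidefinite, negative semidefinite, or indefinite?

Write A = [[-11, -4, -7], [-4, -2, -2], [-7, -2, -5]].
Applying the same elementary operations to the rows and columns of A produces a congruent diagonal matrix with entries -11, -6/11, 0.
So there are 2 negative, 1 zero pivots.
Hence Q is negative semidefinite.

negative semidefinite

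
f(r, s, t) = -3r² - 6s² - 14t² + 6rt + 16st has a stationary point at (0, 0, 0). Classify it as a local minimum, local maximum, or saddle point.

The Hessian at the origin is H = [[-6, 0, 6], [0, -12, 16], [6, 16, -28]].
Row-reducing H symmetrically gives the diagonal entries -6, -12, -2/3.
Counting signs: 3 negative.
H is negative definite, so the origin is a strict local maximum.

local maximum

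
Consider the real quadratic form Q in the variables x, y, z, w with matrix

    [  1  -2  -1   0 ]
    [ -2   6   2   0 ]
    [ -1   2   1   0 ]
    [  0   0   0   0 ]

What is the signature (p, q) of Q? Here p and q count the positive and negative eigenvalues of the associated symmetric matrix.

(2, 0)

Applying the same elementary operations to the rows and columns of A produces a congruent diagonal matrix with entries 1, 2, 0, 0.
Counting signs: 2 positive, 2 zero.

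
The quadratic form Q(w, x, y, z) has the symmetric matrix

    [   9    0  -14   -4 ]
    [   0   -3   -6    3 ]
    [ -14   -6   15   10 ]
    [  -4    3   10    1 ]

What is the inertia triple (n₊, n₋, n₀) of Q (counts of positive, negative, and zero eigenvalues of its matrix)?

Row-reducing A symmetrically gives the diagonal entries 9, -3, 47/9, 60/47.
That gives 3 positive, 1 negative pivots.

(3, 1, 0)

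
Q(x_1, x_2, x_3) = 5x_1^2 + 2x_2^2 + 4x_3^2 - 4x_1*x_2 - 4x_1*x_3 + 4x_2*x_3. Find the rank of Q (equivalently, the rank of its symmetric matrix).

3

The associated matrix is A = [[5, -2, -2], [-2, 2, 2], [-2, 2, 4]].
Row-reducing A symmetrically gives the diagonal entries 5, 6/5, 2.
That gives 3 positive pivots.
The rank is the number of nonzero pivots: 3.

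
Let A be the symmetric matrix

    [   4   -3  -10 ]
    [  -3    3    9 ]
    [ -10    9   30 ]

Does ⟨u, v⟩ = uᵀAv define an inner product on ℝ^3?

yes

Row-reducing A symmetrically gives the diagonal entries 4, 3/4, 2.
Counting signs: 3 positive.
Hence Q is positive definite.
⟨·,·⟩ is an inner product exactly when A is positive definite.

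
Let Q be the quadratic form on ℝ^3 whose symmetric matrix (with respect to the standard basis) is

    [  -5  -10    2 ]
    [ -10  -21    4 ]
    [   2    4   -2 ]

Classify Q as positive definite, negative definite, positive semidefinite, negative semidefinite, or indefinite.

negative definite

Symmetric row and column elimination reduces A to a congruent diagonal form with pivots -5, -1, -6/5.
Counting signs: 3 negative.
Hence Q is negative definite.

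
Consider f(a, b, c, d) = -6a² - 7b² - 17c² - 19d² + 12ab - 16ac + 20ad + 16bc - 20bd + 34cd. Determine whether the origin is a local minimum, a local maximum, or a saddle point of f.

The Hessian at the origin is H = [[-12, 12, -16, 20], [12, -14, 16, -20], [-16, 16, -34, 34], [20, -20, 34, -38]].
An LDLᵀ factorisation of H has diagonal entries -12, -2, -38/3, -8/19.
That gives 4 negative pivots.
H is negative definite, so the origin is a strict local maximum.

local maximum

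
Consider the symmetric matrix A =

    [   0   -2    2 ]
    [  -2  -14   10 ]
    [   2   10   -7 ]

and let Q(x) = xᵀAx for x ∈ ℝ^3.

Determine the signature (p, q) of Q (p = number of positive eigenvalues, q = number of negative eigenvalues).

By Sylvester's law of inertia any congruent diagonalization of A has 1 positive, 2 negative and 0 zero entries.

(1, 2)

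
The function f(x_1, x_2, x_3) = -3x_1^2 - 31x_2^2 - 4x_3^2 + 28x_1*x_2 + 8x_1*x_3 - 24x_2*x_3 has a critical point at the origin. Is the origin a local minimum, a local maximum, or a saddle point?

saddle point

The Hessian at the origin is H = [[-6, 28, 8], [28, -62, -24], [8, -24, -8]].
Row-reducing H symmetrically gives the diagonal entries -6, 206/3, 8/103.
Counting signs: 2 positive, 1 negative.
H is indefinite, so the origin is a saddle point.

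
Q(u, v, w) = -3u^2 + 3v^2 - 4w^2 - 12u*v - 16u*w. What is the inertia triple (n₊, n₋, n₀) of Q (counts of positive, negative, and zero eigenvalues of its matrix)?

The associated matrix is A = [[-3, -6, -8], [-6, 3, 0], [-8, 0, -4]].
Row-reducing A symmetrically gives the diagonal entries -3, 15, 4/15.
So there are 2 positive, 1 negative pivots.

(2, 1, 0)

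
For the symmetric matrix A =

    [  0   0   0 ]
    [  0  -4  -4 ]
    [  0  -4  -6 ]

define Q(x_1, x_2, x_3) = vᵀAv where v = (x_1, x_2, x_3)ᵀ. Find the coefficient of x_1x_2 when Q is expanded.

The coefficient of x_1x_2 is A[1,2] + A[2,1] = 2·0 = 0.

0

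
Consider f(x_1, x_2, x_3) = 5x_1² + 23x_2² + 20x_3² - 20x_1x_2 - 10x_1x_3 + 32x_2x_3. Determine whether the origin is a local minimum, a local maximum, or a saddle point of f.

The Hessian at the origin is H = [[10, -20, -10], [-20, 46, 32], [-10, 32, 40]].
An LDLᵀ factorisation of H has diagonal entries 10, 6, 6.
That gives 3 positive pivots.
H is positive definite, so the origin is a strict local minimum.

local minimum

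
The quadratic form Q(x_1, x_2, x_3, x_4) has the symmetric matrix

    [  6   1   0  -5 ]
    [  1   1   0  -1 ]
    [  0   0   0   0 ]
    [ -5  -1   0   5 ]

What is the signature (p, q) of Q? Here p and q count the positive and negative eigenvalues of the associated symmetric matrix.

Symmetric row and column elimination reduces A to a congruent diagonal form with pivots 6, 5/6, 0, 4/5.
That gives 3 positive, 1 zero pivots.

(3, 0)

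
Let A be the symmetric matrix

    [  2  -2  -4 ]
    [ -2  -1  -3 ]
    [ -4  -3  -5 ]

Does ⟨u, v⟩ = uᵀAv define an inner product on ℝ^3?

no

Symmetric row and column elimination reduces A to a congruent diagonal form with pivots 2, -3, 10/3.
That gives 2 positive, 1 negative pivots.
Hence Q is indefinite.
⟨·,·⟩ is an inner product exactly when A is positive definite.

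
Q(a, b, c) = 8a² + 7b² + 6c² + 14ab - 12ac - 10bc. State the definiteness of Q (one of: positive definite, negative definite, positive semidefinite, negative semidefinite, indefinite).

The symmetric matrix of Q is A = [[8, 7, -6], [7, 7, -5], [-6, -5, 6]].
Leading principal minors: Δ_1 = 8, Δ_2 = 7, Δ_3 = 10.
All leading principal minors are positive, so by Sylvester's criterion Q is positive definite.

positive definite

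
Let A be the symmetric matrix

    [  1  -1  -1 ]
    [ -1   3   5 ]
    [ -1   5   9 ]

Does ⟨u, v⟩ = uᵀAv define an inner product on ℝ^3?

Congruent diagonalization of A (simultaneous row and column reduction) yields pivots 1, 2, 0.
Counting signs: 2 positive, 1 zero.
Hence Q is positive semidefinite.
⟨·,·⟩ is an inner product exactly when A is positive definite.

no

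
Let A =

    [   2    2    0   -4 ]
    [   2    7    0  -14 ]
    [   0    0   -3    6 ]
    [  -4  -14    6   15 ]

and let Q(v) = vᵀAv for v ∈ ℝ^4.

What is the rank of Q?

Row-reducing A symmetrically gives the diagonal entries 2, 5, -3, -1.
So there are 2 positive, 2 negative pivots.
The rank is the number of nonzero pivots: 4.

4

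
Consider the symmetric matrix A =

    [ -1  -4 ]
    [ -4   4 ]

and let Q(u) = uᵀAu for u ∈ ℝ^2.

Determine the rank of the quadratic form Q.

2

An LDLᵀ factorisation of A has diagonal entries -1, 20.
That gives 1 positive, 1 negative pivots.
The rank is the number of nonzero pivots: 2.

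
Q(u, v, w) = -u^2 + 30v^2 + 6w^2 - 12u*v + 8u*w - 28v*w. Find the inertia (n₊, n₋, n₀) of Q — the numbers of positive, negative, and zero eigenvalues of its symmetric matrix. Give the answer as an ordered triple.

The associated matrix is A = [[-1, -6, 4], [-6, 30, -14], [4, -14, 6]].
Congruent diagonalization of A (simultaneous row and column reduction) yields pivots -1, 66, 4/33.
Counting signs: 2 positive, 1 negative.

(2, 1, 0)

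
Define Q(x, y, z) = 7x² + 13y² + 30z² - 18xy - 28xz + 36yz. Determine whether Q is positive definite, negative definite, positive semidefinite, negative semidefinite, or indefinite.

The associated matrix is A = [[7, -9, -14], [-9, 13, 18], [-14, 18, 30]].
Applying the same elementary operations to the rows and columns of A produces a congruent diagonal matrix with entries 7, 10/7, 2.
That gives 3 positive pivots.
Hence Q is positive definite.

positive definite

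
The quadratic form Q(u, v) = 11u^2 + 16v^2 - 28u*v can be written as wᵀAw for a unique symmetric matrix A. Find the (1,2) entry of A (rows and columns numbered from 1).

-14

The coefficient of u·v in Q is -28. For a symmetric A this equals A[1,2] + A[2,1] = 2·A[1,2].
So A[1,2] = -28/2 = -14.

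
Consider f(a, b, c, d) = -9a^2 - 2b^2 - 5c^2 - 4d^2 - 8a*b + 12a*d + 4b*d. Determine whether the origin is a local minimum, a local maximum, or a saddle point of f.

The Hessian at the origin is H = [[-18, -8, 0, 12], [-8, -4, 0, 4], [0, 0, -10, 0], [12, 4, 0, -8]].
Congruent diagonalization of H (simultaneous row and column reduction) yields pivots -18, -4/9, -10, 4.
That gives 1 positive, 3 negative pivots.
H is indefinite, so the origin is a saddle point.

saddle point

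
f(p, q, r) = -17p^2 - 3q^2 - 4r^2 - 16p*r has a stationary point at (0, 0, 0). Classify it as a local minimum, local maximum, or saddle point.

local maximum

The Hessian at the origin is H = [[-34, 0, -16], [0, -6, 0], [-16, 0, -8]].
Applying the same elementary operations to the rows and columns of H produces a congruent diagonal matrix with entries -34, -6, -8/17.
That gives 3 negative pivots.
H is negative definite, so the origin is a strict local maximum.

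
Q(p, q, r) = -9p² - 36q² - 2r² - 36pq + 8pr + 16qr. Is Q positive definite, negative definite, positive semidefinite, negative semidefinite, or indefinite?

negative semidefinite

Write A = [[-9, -18, 4], [-18, -36, 8], [4, 8, -2]].
Row-reducing A symmetrically gives the diagonal entries -9, 0, -2/9.
So there are 2 negative, 1 zero pivots.
Hence Q is negative semidefinite.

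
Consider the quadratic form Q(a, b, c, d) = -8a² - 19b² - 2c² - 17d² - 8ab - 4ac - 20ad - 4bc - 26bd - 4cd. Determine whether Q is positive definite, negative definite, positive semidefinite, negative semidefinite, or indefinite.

The symmetric matrix of Q is A = [[-8, -4, -2, -10], [-4, -19, -2, -13], [-2, -2, -2, -2], [-10, -13, -2, -17]].
Leading principal minors: Δ_1 = -8, Δ_2 = 136, Δ_3 = -196, Δ_4 = 16.
The signs alternate starting with Δ_1 < 0, so by Sylvester's criterion Q is negative definite.

negative definite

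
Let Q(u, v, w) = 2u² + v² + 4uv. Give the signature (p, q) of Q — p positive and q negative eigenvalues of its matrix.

The associated matrix is A = [[2, 2, 0], [2, 1, 0], [0, 0, 0]].
Applying the same elementary operations to the rows and columns of A produces a congruent diagonal matrix with entries 2, -1, 0.
So there are 1 positive, 1 negative, 1 zero pivots.

(1, 1)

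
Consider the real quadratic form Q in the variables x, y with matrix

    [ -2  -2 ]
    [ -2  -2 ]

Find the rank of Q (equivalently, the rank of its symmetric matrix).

Congruent diagonalization of A (simultaneous row and column reduction) yields pivots -2, 0.
That gives 1 negative, 1 zero pivots.
The rank is the number of nonzero pivots: 1.

1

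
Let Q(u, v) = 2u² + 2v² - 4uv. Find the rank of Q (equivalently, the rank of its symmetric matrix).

1

Write A = [[2, -2], [-2, 2]].
Applying the same elementary operations to the rows and columns of A produces a congruent diagonal matrix with entries 2, 0.
That gives 1 positive, 1 zero pivots.
The rank is the number of nonzero pivots: 1.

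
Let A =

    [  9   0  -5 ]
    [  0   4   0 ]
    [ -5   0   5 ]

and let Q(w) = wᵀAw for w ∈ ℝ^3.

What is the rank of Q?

3

Symmetric row and column elimination reduces A to a congruent diagonal form with pivots 9, 4, 20/9.
So there are 3 positive pivots.
The rank is the number of nonzero pivots: 3.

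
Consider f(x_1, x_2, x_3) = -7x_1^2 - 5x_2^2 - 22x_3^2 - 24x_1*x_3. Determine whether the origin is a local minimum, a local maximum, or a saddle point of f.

local maximum

The Hessian at the origin is H = [[-14, 0, -24], [0, -10, 0], [-24, 0, -44]].
An LDLᵀ factorisation of H has diagonal entries -14, -10, -20/7.
So there are 3 negative pivots.
H is negative definite, so the origin is a strict local maximum.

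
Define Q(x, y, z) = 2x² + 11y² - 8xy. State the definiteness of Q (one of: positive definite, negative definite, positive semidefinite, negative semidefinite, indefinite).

positive semidefinite

The symmetric matrix is A = [[2, -4, 0], [-4, 11, 0], [0, 0, 0]].
Congruent diagonalization of A (simultaneous row and column reduction) yields pivots 2, 3, 0.
Counting signs: 2 positive, 1 zero.
Hence Q is positive semidefinite.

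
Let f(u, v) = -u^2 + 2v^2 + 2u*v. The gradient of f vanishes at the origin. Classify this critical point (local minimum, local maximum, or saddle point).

The Hessian at the origin is H = [[-2, 2], [2, 4]].
det H = -2·4 − (2)² = -12 < 0, so H is indefinite.
Therefore the origin is a saddle point.

saddle point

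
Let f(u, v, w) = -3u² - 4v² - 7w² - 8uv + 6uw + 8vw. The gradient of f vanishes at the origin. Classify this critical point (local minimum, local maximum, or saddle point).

The Hessian at the origin is H = [[-6, -8, 6], [-8, -8, 8], [6, 8, -14]].
Congruent diagonalization of H (simultaneous row and column reduction) yields pivots -6, 8/3, -8.
That gives 1 positive, 2 negative pivots.
H is indefinite, so the origin is a saddle point.

saddle point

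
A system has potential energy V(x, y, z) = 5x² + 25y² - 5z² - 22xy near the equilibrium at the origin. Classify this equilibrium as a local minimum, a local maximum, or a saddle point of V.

saddle point

The Hessian at the origin is H = [[10, -22, 0], [-22, 50, 0], [0, 0, -10]].
Row-reducing H symmetrically gives the diagonal entries 10, 8/5, -10.
Counting signs: 2 positive, 1 negative.
H is indefinite, so the origin is a saddle point.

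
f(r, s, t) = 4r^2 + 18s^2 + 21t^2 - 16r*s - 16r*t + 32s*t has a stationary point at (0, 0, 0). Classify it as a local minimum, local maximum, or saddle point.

The Hessian at the origin is H = [[8, -16, -16], [-16, 36, 32], [-16, 32, 42]].
An LDLᵀ factorisation of H has diagonal entries 8, 4, 10.
Counting signs: 3 positive.
H is positive definite, so the origin is a strict local minimum.

local minimum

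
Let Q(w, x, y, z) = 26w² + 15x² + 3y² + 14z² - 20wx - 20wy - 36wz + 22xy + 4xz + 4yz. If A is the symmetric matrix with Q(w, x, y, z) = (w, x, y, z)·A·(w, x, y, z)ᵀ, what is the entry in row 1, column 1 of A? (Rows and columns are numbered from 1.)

The coefficient of w² in Q is 26, and that is exactly A[1,1].

26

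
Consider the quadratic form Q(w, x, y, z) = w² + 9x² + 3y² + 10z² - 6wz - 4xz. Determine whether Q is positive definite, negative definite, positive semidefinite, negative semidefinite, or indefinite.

positive definite

The symmetric matrix of Q is A = [[1, 0, 0, -3], [0, 9, 0, -2], [0, 0, 3, 0], [-3, -2, 0, 10]].
Leading principal minors: Δ_1 = 1, Δ_2 = 9, Δ_3 = 27, Δ_4 = 15.
All leading principal minors are positive, so by Sylvester's criterion Q is positive definite.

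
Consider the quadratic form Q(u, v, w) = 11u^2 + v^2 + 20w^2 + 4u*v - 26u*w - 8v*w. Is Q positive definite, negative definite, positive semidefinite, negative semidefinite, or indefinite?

The associated matrix is A = [[11, 2, -13], [2, 1, -4], [-13, -4, 20]].
Symmetric row and column elimination reduces A to a congruent diagonal form with pivots 11, 7/11, 3/7.
That gives 3 positive pivots.
Hence Q is positive definite.

positive definite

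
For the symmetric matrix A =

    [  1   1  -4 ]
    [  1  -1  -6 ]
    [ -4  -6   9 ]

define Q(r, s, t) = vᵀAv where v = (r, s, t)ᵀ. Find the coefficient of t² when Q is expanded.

The coefficient of t² is the diagonal entry A[3,3] = 9.

9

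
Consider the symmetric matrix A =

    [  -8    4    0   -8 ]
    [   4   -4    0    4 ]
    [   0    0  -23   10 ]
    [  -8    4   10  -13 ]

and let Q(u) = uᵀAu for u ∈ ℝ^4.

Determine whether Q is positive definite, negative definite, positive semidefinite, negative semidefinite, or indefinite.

negative definite

Leading principal minors: Δ_1 = -8, Δ_2 = 16, Δ_3 = -368, Δ_4 = 240.
The signs alternate starting with Δ_1 < 0, so by Sylvester's criterion Q is negative definite.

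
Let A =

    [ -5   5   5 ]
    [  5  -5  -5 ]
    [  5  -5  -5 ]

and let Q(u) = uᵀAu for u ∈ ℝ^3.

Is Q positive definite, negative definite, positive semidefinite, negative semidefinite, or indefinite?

Row-reducing A symmetrically gives the diagonal entries -5, 0, 0.
So there are 1 negative, 2 zero pivots.
Hence Q is negative semidefinite.

negative semidefinite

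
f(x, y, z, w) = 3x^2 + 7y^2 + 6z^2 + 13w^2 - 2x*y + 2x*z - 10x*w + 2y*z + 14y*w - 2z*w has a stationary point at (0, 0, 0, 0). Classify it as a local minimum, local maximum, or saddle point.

local minimum

The Hessian at the origin is H = [[6, -2, 2, -10], [-2, 14, 2, 14], [2, 2, 12, -2], [-10, 14, -2, 26]].
Row-reducing H symmetrically gives the diagonal entries 6, 40/3, 54/5, 20/27.
That gives 4 positive pivots.
H is positive definite, so the origin is a strict local minimum.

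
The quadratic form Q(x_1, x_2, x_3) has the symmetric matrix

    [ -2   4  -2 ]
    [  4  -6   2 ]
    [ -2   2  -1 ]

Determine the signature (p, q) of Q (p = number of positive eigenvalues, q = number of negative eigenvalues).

(1, 2)

Congruent diagonalization of A (simultaneous row and column reduction) yields pivots -2, 2, -1.
So there are 1 positive, 2 negative pivots.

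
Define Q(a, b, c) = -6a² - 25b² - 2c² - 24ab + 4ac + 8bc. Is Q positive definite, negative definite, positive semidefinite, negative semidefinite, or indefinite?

negative definite

The symmetric matrix of Q is A = [[-6, -12, 2], [-12, -25, 4], [2, 4, -2]].
Leading principal minors: Δ_1 = -6, Δ_2 = 6, Δ_3 = -8.
The signs alternate starting with Δ_1 < 0, so by Sylvester's criterion Q is negative definite.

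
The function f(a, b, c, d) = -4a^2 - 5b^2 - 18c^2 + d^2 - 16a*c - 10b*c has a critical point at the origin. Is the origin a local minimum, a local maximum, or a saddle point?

saddle point

The Hessian at the origin is H = [[-8, 0, -16, 0], [0, -10, -10, 0], [-16, -10, -36, 0], [0, 0, 0, 2]].
Congruent diagonalization of H (simultaneous row and column reduction) yields pivots -8, -10, 6, 2.
That gives 2 positive, 2 negative pivots.
H is indefinite, so the origin is a saddle point.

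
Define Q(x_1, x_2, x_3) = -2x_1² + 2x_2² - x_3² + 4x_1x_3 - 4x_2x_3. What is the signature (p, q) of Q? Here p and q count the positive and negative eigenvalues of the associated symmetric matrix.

The associated matrix is A = [[-2, 0, 2], [0, 2, -2], [2, -2, -1]].
Applying the same elementary operations to the rows and columns of A produces a congruent diagonal matrix with entries -2, 2, -1.
So there are 1 positive, 2 negative pivots.

(1, 2)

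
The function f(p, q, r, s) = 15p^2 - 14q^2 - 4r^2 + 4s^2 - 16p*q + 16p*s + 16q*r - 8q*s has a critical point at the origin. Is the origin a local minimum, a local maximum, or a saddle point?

The Hessian at the origin is H = [[30, -16, 0, 16], [-16, -28, 16, -8], [0, 16, -8, 0], [16, -8, 0, 8]].
Applying the same elementary operations to the rows and columns of H produces a congruent diagonal matrix with entries 30, -548/15, -136/137, -8/17.
Counting signs: 1 positive, 3 negative.
H is indefinite, so the origin is a saddle point.

saddle point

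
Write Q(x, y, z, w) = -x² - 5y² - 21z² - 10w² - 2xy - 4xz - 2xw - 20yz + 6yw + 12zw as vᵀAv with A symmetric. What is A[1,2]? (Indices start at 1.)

-1

The coefficient of x·y in Q is -2. For a symmetric A this equals A[1,2] + A[2,1] = 2·A[1,2].
So A[1,2] = -2/2 = -1.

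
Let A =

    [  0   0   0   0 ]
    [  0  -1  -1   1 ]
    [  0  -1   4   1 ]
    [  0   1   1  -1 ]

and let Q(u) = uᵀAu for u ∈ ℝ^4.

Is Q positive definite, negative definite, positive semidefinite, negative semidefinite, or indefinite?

Symmetric row and column elimination reduces A to a congruent diagonal form with pivots 0, -1, 5, 0.
That gives 1 positive, 1 negative, 2 zero pivots.
Hence Q is indefinite.

indefinite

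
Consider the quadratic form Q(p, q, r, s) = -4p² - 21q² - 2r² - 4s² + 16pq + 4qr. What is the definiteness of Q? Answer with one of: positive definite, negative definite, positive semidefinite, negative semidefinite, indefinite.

negative definite

The symmetric matrix of Q is A = [[-4, 8, 0, 0], [8, -21, 2, 0], [0, 2, -2, 0], [0, 0, 0, -4]].
Leading principal minors: Δ_1 = -4, Δ_2 = 20, Δ_3 = -24, Δ_4 = 96.
The signs alternate starting with Δ_1 < 0, so by Sylvester's criterion Q is negative definite.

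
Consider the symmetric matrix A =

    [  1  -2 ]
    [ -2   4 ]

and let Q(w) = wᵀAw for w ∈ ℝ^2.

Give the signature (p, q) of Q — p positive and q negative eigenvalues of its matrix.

Row-reducing A symmetrically gives the diagonal entries 1, 0.
Counting signs: 1 positive, 1 zero.

(1, 0)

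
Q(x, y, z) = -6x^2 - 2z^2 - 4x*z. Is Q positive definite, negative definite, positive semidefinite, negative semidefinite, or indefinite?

Write A = [[-6, 0, -2], [0, 0, 0], [-2, 0, -2]].
Symmetric row and column elimination reduces A to a congruent diagonal form with pivots -6, 0, -4/3.
So there are 2 negative, 1 zero pivots.
Hence Q is negative semidefinite.

negative semidefinite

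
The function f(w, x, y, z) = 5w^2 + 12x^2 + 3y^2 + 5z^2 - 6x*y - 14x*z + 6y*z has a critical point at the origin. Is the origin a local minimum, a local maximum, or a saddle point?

local minimum

The Hessian at the origin is H = [[10, 0, 0, 0], [0, 24, -6, -14], [0, -6, 6, 6], [0, -14, 6, 10]].
An LDLᵀ factorisation of H has diagonal entries 10, 24, 9/2, 4/9.
Counting signs: 4 positive.
H is positive definite, so the origin is a strict local minimum.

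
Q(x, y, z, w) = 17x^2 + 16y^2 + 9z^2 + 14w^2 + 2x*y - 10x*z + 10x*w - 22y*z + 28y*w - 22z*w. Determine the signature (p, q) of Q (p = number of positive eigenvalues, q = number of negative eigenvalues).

The symmetric matrix is A = [[17, 1, -5, 5], [1, 16, -11, 14], [-5, -11, 9, -11], [5, 14, -11, 14]].
An LDLᵀ factorisation of A has diagonal entries 17, 271/17, 92/271, 10/23.
Counting signs: 4 positive.

(4, 0)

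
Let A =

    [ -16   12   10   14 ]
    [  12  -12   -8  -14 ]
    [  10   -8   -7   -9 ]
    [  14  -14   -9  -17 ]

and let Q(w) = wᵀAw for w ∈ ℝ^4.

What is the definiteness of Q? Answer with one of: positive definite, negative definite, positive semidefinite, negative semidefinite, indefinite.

An LDLᵀ factorisation of A has diagonal entries -16, -3, -2/3, -1/2.
Counting signs: 4 negative.
Hence Q is negative definite.

negative definite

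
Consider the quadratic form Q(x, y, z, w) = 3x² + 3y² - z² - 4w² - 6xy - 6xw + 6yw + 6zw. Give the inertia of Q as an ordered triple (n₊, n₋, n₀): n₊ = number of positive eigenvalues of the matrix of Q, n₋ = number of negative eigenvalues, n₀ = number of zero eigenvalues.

The symmetric matrix is A = [[3, -3, 0, -3], [-3, 3, 0, 3], [0, 0, -1, 3], [-3, 3, 3, -4]].
Congruent diagonalization of A (simultaneous row and column reduction) yields pivots 3, 0, -1, 2.
Counting signs: 2 positive, 1 negative, 1 zero.

(2, 1, 1)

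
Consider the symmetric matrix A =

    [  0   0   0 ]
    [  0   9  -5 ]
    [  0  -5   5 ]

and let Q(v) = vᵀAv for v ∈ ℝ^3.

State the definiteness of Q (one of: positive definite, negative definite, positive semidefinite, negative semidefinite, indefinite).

Applying the same elementary operations to the rows and columns of A produces a congruent diagonal matrix with entries 0, 9, 20/9.
That gives 2 positive, 1 zero pivots.
Hence Q is positive semidefinite.

positive semidefinite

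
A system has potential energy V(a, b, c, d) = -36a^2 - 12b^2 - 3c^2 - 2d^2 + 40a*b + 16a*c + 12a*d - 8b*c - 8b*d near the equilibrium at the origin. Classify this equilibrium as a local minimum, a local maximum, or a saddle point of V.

saddle point

The Hessian at the origin is H = [[-72, 40, 16, 12], [40, -24, -8, -8], [16, -8, -6, 0], [12, -8, 0, -4]].
Applying the same elementary operations to the rows and columns of H produces a congruent diagonal matrix with entries -72, -16/9, -2, 1.
Counting signs: 1 positive, 3 negative.
H is indefinite, so the origin is a saddle point.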